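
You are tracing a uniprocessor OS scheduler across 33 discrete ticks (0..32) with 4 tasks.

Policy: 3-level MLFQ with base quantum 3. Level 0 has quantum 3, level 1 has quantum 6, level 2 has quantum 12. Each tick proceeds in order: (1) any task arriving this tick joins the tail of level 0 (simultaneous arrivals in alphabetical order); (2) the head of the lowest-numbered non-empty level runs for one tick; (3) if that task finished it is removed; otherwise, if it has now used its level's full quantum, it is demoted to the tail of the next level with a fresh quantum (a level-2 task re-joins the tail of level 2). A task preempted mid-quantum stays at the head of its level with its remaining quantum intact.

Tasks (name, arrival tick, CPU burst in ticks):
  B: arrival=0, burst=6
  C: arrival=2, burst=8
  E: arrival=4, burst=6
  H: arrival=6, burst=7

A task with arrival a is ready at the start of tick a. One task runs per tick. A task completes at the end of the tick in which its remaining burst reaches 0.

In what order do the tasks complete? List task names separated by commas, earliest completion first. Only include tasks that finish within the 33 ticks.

completion order = B, C, E, H

t=0: L0/L1/L2 = B/-/- → run B
t=1: L0/L1/L2 = B/-/- → run B
t=2: L0/L1/L2 = BC/-/- → run B
t=3: L0/L1/L2 = C/B/- → run C
t=4: L0/L1/L2 = CE/B/- → run C
t=5: L0/L1/L2 = CE/B/- → run C
t=6: L0/L1/L2 = EH/BC/- → run E
t=7: L0/L1/L2 = EH/BC/- → run E
t=8: L0/L1/L2 = EH/BC/- → run E
t=9: L0/L1/L2 = H/BCE/- → run H
t=10: L0/L1/L2 = H/BCE/- → run H
t=11: L0/L1/L2 = H/BCE/- → run H
t=12: L0/L1/L2 = -/BCEH/- → run B
t=13: L0/L1/L2 = -/BCEH/- → run B
t=14: L0/L1/L2 = -/BCEH/- → run B
t=15: L0/L1/L2 = -/CEH/- → run C
t=16: L0/L1/L2 = -/CEH/- → run C
t=17: L0/L1/L2 = -/CEH/- → run C
t=18: L0/L1/L2 = -/CEH/- → run C
t=19: L0/L1/L2 = -/CEH/- → run C
t=20: L0/L1/L2 = -/EH/- → run E
t=21: L0/L1/L2 = -/EH/- → run E
t=22: L0/L1/L2 = -/EH/- → run E
t=23: L0/L1/L2 = -/H/- → run H
t=24: L0/L1/L2 = -/H/- → run H
t=25: L0/L1/L2 = -/H/- → run H
t=26: L0/L1/L2 = -/H/- → run H
t=27: (idle)
t=28: (idle)
t=29: (idle)
t=30: (idle)
t=31: (idle)
t=32: (idle)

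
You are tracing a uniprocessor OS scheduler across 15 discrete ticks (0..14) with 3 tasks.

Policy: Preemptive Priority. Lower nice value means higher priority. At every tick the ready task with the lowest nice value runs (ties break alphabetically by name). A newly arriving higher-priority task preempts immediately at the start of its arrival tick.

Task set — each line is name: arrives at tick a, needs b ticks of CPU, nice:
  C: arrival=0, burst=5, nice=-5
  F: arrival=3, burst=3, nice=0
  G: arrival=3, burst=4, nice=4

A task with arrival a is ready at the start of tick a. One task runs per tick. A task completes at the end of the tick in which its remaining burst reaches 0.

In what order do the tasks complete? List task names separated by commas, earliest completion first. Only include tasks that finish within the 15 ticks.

completion order = C, F, G

t=0: ready={C} → run C
t=1: ready={C} → run C
t=2: ready={C} → run C
t=3: ready={C,F,G} → run C
t=4: ready={C,F,G} → run C
t=5: ready={F,G} → run F
t=6: ready={F,G} → run F
t=7: ready={F,G} → run F
t=8: ready={G} → run G
t=9: ready={G} → run G
t=10: ready={G} → run G
t=11: ready={G} → run G
t=12: (idle)
t=13: (idle)
t=14: (idle)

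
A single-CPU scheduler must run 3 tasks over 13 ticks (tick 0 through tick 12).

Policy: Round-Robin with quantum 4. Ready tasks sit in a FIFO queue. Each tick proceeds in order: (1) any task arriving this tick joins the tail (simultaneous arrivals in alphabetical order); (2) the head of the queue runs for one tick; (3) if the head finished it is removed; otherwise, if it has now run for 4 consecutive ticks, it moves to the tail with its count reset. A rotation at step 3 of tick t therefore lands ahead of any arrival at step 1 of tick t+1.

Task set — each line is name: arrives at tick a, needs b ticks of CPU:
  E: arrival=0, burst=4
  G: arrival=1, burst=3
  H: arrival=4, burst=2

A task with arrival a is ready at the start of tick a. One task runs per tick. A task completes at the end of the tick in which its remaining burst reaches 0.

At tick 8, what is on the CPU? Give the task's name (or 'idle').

running at tick 8 = H

t=0: queue=[E] q_used=0 → run E
t=1: queue=[E,G] q_used=1 → run E
t=2: queue=[E,G] q_used=2 → run E
t=3: queue=[E,G] q_used=3 → run E
t=4: queue=[G,H] q_used=0 → run G
t=5: queue=[G,H] q_used=1 → run G
t=6: queue=[G,H] q_used=2 → run G
t=7: queue=[H] q_used=0 → run H
t=8: queue=[H] q_used=1 → run H
t=9: (idle)
t=10: (idle)
t=11: (idle)
t=12: (idle)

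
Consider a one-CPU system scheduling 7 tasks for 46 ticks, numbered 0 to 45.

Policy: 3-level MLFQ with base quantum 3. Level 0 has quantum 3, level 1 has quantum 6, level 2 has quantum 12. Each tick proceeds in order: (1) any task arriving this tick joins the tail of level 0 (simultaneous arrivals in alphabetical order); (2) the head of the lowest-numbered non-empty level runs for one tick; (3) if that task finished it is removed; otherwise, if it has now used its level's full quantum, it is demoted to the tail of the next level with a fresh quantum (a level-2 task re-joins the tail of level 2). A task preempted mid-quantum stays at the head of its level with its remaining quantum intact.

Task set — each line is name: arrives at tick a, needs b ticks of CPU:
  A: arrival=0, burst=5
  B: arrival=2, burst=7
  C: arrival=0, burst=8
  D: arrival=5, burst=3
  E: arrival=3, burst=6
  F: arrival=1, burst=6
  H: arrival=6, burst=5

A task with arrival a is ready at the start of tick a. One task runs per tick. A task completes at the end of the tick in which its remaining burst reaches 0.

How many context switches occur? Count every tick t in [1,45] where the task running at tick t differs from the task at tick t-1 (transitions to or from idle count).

t=0: L0/L1/L2 = AC/-/- → run A
t=1: L0/L1/L2 = ACF/-/- → run A
t=2: L0/L1/L2 = ACFB/-/- → run A
t=3: L0/L1/L2 = CFBE/A/- → run C
t=4: L0/L1/L2 = CFBE/A/- → run C
t=5: L0/L1/L2 = CFBED/A/- → run C
t=6: L0/L1/L2 = FBEDH/AC/- → run F
t=7: L0/L1/L2 = FBEDH/AC/- → run F
t=8: L0/L1/L2 = FBEDH/AC/- → run F
t=9: L0/L1/L2 = BEDH/ACF/- → run B
t=10: L0/L1/L2 = BEDH/ACF/- → run B
t=11: L0/L1/L2 = BEDH/ACF/- → run B
t=12: L0/L1/L2 = EDH/ACFB/- → run E
t=13: L0/L1/L2 = EDH/ACFB/- → run E
t=14: L0/L1/L2 = EDH/ACFB/- → run E
t=15: L0/L1/L2 = DH/ACFBE/- → run D
t=16: L0/L1/L2 = DH/ACFBE/- → run D
t=17: L0/L1/L2 = DH/ACFBE/- → run D
t=18: L0/L1/L2 = H/ACFBE/- → run H
t=19: L0/L1/L2 = H/ACFBE/- → run H
t=20: L0/L1/L2 = H/ACFBE/- → run H
t=21: L0/L1/L2 = -/ACFBEH/- → run A
t=22: L0/L1/L2 = -/ACFBEH/- → run A
t=23: L0/L1/L2 = -/CFBEH/- → run C
t=24: L0/L1/L2 = -/CFBEH/- → run C
t=25: L0/L1/L2 = -/CFBEH/- → run C
t=26: L0/L1/L2 = -/CFBEH/- → run C
t=27: L0/L1/L2 = -/CFBEH/- → run C
t=28: L0/L1/L2 = -/FBEH/- → run F
t=29: L0/L1/L2 = -/FBEH/- → run F
t=30: L0/L1/L2 = -/FBEH/- → run F
t=31: L0/L1/L2 = -/BEH/- → run B
t=32: L0/L1/L2 = -/BEH/- → run B
t=33: L0/L1/L2 = -/BEH/- → run B
t=34: L0/L1/L2 = -/BEH/- → run B
t=35: L0/L1/L2 = -/EH/- → run E
t=36: L0/L1/L2 = -/EH/- → run E
t=37: L0/L1/L2 = -/EH/- → run E
t=38: L0/L1/L2 = -/H/- → run H
t=39: L0/L1/L2 = -/H/- → run H
t=40: (idle)
t=41: (idle)
t=42: (idle)
t=43: (idle)
t=44: (idle)
t=45: (idle)

context switches = 13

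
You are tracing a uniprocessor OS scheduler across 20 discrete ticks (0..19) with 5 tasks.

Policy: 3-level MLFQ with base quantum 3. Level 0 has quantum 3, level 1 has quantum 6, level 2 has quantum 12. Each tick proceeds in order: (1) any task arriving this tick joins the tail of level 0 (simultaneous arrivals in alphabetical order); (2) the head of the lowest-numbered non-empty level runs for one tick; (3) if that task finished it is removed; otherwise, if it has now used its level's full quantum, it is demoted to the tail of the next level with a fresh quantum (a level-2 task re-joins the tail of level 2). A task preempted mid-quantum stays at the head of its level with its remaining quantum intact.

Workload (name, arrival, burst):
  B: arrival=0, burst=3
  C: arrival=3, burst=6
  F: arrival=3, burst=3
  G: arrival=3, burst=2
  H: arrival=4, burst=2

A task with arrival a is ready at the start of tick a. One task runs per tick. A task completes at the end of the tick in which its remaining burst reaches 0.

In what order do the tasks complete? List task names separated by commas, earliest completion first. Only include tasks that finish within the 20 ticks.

t=0: L0/L1/L2 = B/-/- → run B
t=1: L0/L1/L2 = B/-/- → run B
t=2: L0/L1/L2 = B/-/- → run B
t=3: L0/L1/L2 = CFG/-/- → run C
t=4: L0/L1/L2 = CFGH/-/- → run C
t=5: L0/L1/L2 = CFGH/-/- → run C
t=6: L0/L1/L2 = FGH/C/- → run F
t=7: L0/L1/L2 = FGH/C/- → run F
t=8: L0/L1/L2 = FGH/C/- → run F
t=9: L0/L1/L2 = GH/C/- → run G
t=10: L0/L1/L2 = GH/C/- → run G
t=11: L0/L1/L2 = H/C/- → run H
t=12: L0/L1/L2 = H/C/- → run H
t=13: L0/L1/L2 = -/C/- → run C
t=14: L0/L1/L2 = -/C/- → run C
t=15: L0/L1/L2 = -/C/- → run C
t=16: (idle)
t=17: (idle)
t=18: (idle)
t=19: (idle)

completion order = B, F, G, H, C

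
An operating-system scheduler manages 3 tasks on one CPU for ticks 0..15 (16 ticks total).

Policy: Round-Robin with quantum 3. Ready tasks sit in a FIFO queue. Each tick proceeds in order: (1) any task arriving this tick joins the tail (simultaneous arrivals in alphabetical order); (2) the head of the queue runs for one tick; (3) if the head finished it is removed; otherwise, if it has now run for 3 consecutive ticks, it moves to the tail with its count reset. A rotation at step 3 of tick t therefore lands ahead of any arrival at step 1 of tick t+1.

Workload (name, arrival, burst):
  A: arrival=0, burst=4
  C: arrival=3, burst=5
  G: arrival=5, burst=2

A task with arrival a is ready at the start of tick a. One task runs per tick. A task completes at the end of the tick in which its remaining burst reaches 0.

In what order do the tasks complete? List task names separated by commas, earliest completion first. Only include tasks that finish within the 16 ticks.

t=0: queue=[A] q_used=0 → run A
t=1: queue=[A] q_used=1 → run A
t=2: queue=[A] q_used=2 → run A
t=3: queue=[A,C] q_used=0 → run A
t=4: queue=[C] q_used=0 → run C
t=5: queue=[C,G] q_used=1 → run C
t=6: queue=[C,G] q_used=2 → run C
t=7: queue=[G,C] q_used=0 → run G
t=8: queue=[G,C] q_used=1 → run G
t=9: queue=[C] q_used=0 → run C
t=10: queue=[C] q_used=1 → run C
t=11: (idle)
t=12: (idle)
t=13: (idle)
t=14: (idle)
t=15: (idle)

completion order = A, G, C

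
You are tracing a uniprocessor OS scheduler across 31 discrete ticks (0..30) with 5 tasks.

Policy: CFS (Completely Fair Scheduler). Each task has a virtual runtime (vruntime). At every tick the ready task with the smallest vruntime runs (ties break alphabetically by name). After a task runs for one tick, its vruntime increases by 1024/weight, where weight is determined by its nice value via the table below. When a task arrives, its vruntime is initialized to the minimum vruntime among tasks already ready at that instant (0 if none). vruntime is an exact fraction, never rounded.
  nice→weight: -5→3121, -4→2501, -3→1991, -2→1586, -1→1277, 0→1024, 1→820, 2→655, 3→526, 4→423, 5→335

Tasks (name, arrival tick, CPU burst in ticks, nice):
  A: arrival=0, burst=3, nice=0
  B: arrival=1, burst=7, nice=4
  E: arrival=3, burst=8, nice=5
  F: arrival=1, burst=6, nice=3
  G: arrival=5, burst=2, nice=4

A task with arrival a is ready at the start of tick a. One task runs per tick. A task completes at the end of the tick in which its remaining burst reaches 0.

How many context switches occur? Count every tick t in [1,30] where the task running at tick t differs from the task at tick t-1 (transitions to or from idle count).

t=0: vr[A=0] → run A
t=1: vr[A=1 B=1 F=1] → run A
t=2: vr[A=2 B=1 F=1] → run B
t=3: vr[A=2 B=1447/423 E=1 F=1] → run E
t=4: vr[A=2 B=1447/423 E=1359/335 F=1] → run F
t=5: vr[A=2 B=1447/423 E=1359/335 F=775/263 G=2] → run A
t=6: vr[B=1447/423 E=1359/335 F=775/263 G=2] → run G
t=7: vr[B=1447/423 E=1359/335 F=775/263 G=1870/423] → run F
t=8: vr[B=1447/423 E=1359/335 F=1287/263 G=1870/423] → run B
t=9: vr[B=2471/423 E=1359/335 F=1287/263 G=1870/423] → run E
t=10: vr[B=2471/423 E=2383/335 F=1287/263 G=1870/423] → run G
t=11: vr[B=2471/423 E=2383/335 F=1287/263] → run F
t=12: vr[B=2471/423 E=2383/335 F=1799/263] → run B
t=13: vr[B=1165/141 E=2383/335 F=1799/263] → run F
t=14: vr[B=1165/141 E=2383/335 F=2311/263] → run E
t=15: vr[B=1165/141 E=3407/335 F=2311/263] → run B
t=16: vr[B=4519/423 E=3407/335 F=2311/263] → run F
t=17: vr[B=4519/423 E=3407/335 F=2823/263] → run E
t=18: vr[B=4519/423 E=4431/335 F=2823/263] → run B
t=19: vr[B=5543/423 E=4431/335 F=2823/263] → run F
t=20: vr[B=5543/423 E=4431/335] → run B
t=21: vr[B=2189/141 E=4431/335] → run E
t=22: vr[B=2189/141 E=1091/67] → run B
t=23: vr[E=1091/67] → run E
t=24: vr[E=6479/335] → run E
t=25: vr[E=7503/335] → run E
t=26: (idle)
t=27: (idle)
t=28: (idle)
t=29: (idle)
t=30: (idle)

context switches = 23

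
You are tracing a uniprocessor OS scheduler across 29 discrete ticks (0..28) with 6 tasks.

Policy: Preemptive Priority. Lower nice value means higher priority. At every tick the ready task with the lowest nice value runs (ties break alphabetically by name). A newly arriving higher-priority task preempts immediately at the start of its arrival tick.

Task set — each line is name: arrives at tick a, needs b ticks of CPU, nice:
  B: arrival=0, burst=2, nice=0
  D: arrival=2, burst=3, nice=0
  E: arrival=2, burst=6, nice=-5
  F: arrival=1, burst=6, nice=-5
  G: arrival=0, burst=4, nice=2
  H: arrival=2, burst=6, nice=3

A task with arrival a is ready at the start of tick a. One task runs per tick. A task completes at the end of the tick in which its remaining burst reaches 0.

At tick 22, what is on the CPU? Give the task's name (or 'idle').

running at tick 22 = H

t=0: ready={B,G} → run B
t=1: ready={B,F,G} → run F
t=2: ready={B,D,E,F,G,H} → run E
t=3: ready={B,D,E,F,G,H} → run E
t=4: ready={B,D,E,F,G,H} → run E
t=5: ready={B,D,E,F,G,H} → run E
t=6: ready={B,D,E,F,G,H} → run E
t=7: ready={B,D,E,F,G,H} → run E
t=8: ready={B,D,F,G,H} → run F
t=9: ready={B,D,F,G,H} → run F
t=10: ready={B,D,F,G,H} → run F
t=11: ready={B,D,F,G,H} → run F
t=12: ready={B,D,F,G,H} → run F
t=13: ready={B,D,G,H} → run B
t=14: ready={D,G,H} → run D
t=15: ready={D,G,H} → run D
t=16: ready={D,G,H} → run D
t=17: ready={G,H} → run G
t=18: ready={G,H} → run G
t=19: ready={G,H} → run G
t=20: ready={G,H} → run G
t=21: ready={H} → run H
t=22: ready={H} → run H
t=23: ready={H} → run H
t=24: ready={H} → run H
t=25: ready={H} → run H
t=26: ready={H} → run H
t=27: (idle)
t=28: (idle)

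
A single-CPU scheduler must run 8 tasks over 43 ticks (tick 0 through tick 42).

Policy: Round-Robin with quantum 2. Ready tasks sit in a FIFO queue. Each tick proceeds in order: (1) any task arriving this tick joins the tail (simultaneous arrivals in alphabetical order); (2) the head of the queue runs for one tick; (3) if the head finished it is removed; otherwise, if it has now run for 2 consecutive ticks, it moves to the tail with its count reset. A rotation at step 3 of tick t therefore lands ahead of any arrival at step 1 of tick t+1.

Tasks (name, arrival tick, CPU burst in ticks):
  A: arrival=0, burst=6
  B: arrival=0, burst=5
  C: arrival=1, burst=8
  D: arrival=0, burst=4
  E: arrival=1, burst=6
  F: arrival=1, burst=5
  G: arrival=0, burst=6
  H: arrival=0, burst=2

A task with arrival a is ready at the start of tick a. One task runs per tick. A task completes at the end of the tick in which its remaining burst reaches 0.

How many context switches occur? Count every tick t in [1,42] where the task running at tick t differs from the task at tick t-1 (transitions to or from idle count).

context switches = 22

t=0: queue=[A,B,D,G,H] q_used=0 → run A
t=1: queue=[A,B,D,G,H,C,E,F] q_used=1 → run A
t=2: queue=[B,D,G,H,C,E,F,A] q_used=0 → run B
t=3: queue=[B,D,G,H,C,E,F,A] q_used=1 → run B
t=4: queue=[D,G,H,C,E,F,A,B] q_used=0 → run D
t=5: queue=[D,G,H,C,E,F,A,B] q_used=1 → run D
t=6: queue=[G,H,C,E,F,A,B,D] q_used=0 → run G
t=7: queue=[G,H,C,E,F,A,B,D] q_used=1 → run G
t=8: queue=[H,C,E,F,A,B,D,G] q_used=0 → run H
t=9: queue=[H,C,E,F,A,B,D,G] q_used=1 → run H
t=10: queue=[C,E,F,A,B,D,G] q_used=0 → run C
t=11: queue=[C,E,F,A,B,D,G] q_used=1 → run C
t=12: queue=[E,F,A,B,D,G,C] q_used=0 → run E
t=13: queue=[E,F,A,B,D,G,C] q_used=1 → run E
t=14: queue=[F,A,B,D,G,C,E] q_used=0 → run F
t=15: queue=[F,A,B,D,G,C,E] q_used=1 → run F
t=16: queue=[A,B,D,G,C,E,F] q_used=0 → run A
t=17: queue=[A,B,D,G,C,E,F] q_used=1 → run A
t=18: queue=[B,D,G,C,E,F,A] q_used=0 → run B
t=19: queue=[B,D,G,C,E,F,A] q_used=1 → run B
t=20: queue=[D,G,C,E,F,A,B] q_used=0 → run D
t=21: queue=[D,G,C,E,F,A,B] q_used=1 → run D
t=22: queue=[G,C,E,F,A,B] q_used=0 → run G
t=23: queue=[G,C,E,F,A,B] q_used=1 → run G
t=24: queue=[C,E,F,A,B,G] q_used=0 → run C
t=25: queue=[C,E,F,A,B,G] q_used=1 → run C
t=26: queue=[E,F,A,B,G,C] q_used=0 → run E
t=27: queue=[E,F,A,B,G,C] q_used=1 → run E
t=28: queue=[F,A,B,G,C,E] q_used=0 → run F
t=29: queue=[F,A,B,G,C,E] q_used=1 → run F
t=30: queue=[A,B,G,C,E,F] q_used=0 → run A
t=31: queue=[A,B,G,C,E,F] q_used=1 → run A
t=32: queue=[B,G,C,E,F] q_used=0 → run B
t=33: queue=[G,C,E,F] q_used=0 → run G
t=34: queue=[G,C,E,F] q_used=1 → run G
t=35: queue=[C,E,F] q_used=0 → run C
t=36: queue=[C,E,F] q_used=1 → run C
t=37: queue=[E,F,C] q_used=0 → run E
t=38: queue=[E,F,C] q_used=1 → run E
t=39: queue=[F,C] q_used=0 → run F
t=40: queue=[C] q_used=0 → run C
t=41: queue=[C] q_used=1 → run C
t=42: (idle)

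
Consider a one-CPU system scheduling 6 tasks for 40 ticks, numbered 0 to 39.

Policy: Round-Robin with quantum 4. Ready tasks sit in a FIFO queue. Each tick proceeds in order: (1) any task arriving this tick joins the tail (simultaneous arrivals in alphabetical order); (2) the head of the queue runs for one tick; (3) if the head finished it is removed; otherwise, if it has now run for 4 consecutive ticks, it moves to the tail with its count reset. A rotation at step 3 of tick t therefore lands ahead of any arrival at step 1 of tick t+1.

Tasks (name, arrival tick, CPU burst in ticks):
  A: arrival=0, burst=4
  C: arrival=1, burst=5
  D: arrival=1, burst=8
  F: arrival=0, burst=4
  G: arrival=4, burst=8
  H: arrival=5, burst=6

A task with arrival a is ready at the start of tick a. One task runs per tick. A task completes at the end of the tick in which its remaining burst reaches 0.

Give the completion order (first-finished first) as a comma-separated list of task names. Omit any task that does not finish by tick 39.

completion order = A, F, C, D, G, H

t=0: queue=[A,F] q_used=0 → run A
t=1: queue=[A,F,C,D] q_used=1 → run A
t=2: queue=[A,F,C,D] q_used=2 → run A
t=3: queue=[A,F,C,D] q_used=3 → run A
t=4: queue=[F,C,D,G] q_used=0 → run F
t=5: queue=[F,C,D,G,H] q_used=1 → run F
t=6: queue=[F,C,D,G,H] q_used=2 → run F
t=7: queue=[F,C,D,G,H] q_used=3 → run F
t=8: queue=[C,D,G,H] q_used=0 → run C
t=9: queue=[C,D,G,H] q_used=1 → run C
t=10: queue=[C,D,G,H] q_used=2 → run C
t=11: queue=[C,D,G,H] q_used=3 → run C
t=12: queue=[D,G,H,C] q_used=0 → run D
t=13: queue=[D,G,H,C] q_used=1 → run D
t=14: queue=[D,G,H,C] q_used=2 → run D
t=15: queue=[D,G,H,C] q_used=3 → run D
t=16: queue=[G,H,C,D] q_used=0 → run G
t=17: queue=[G,H,C,D] q_used=1 → run G
t=18: queue=[G,H,C,D] q_used=2 → run G
t=19: queue=[G,H,C,D] q_used=3 → run G
t=20: queue=[H,C,D,G] q_used=0 → run H
t=21: queue=[H,C,D,G] q_used=1 → run H
t=22: queue=[H,C,D,G] q_used=2 → run H
t=23: queue=[H,C,D,G] q_used=3 → run H
t=24: queue=[C,D,G,H] q_used=0 → run C
t=25: queue=[D,G,H] q_used=0 → run D
t=26: queue=[D,G,H] q_used=1 → run D
t=27: queue=[D,G,H] q_used=2 → run D
t=28: queue=[D,G,H] q_used=3 → run D
t=29: queue=[G,H] q_used=0 → run G
t=30: queue=[G,H] q_used=1 → run G
t=31: queue=[G,H] q_used=2 → run G
t=32: queue=[G,H] q_used=3 → run G
t=33: queue=[H] q_used=0 → run H
t=34: queue=[H] q_used=1 → run H
t=35: (idle)
t=36: (idle)
t=37: (idle)
t=38: (idle)
t=39: (idle)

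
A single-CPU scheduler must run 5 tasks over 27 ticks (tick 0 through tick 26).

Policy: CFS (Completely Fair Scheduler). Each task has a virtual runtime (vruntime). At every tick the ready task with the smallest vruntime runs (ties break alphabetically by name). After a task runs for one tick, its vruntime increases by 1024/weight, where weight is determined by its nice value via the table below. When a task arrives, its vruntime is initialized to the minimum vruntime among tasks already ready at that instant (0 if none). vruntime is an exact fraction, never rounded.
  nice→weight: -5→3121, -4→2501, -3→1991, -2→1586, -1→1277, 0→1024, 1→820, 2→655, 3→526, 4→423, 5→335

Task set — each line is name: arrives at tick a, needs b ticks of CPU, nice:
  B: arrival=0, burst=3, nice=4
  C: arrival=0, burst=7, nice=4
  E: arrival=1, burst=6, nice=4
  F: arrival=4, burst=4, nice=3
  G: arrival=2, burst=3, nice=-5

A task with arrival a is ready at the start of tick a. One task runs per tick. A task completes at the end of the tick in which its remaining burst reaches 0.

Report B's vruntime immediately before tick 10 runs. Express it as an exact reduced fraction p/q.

vruntime(B, start of tick 10) = 2048/423

t=0: vr[B=0 C=0] → run B
t=1: vr[B=1024/423 C=0 E=0] → run C
t=2: vr[B=1024/423 C=1024/423 E=0 G=0] → run E
t=3: vr[B=1024/423 C=1024/423 E=1024/423 G=0] → run G
t=4: vr[B=1024/423 C=1024/423 E=1024/423 F=1024/3121 G=1024/3121] → run F
t=5: vr[B=1024/423 C=1024/423 E=1024/423 F=1867264/820823 G=1024/3121] → run G
t=6: vr[B=1024/423 C=1024/423 E=1024/423 F=1867264/820823 G=2048/3121] → run G
t=7: vr[B=1024/423 C=1024/423 E=1024/423 F=1867264/820823] → run F
t=8: vr[B=1024/423 C=1024/423 E=1024/423 F=3465216/820823] → run B
t=9: vr[B=2048/423 C=1024/423 E=1024/423 F=3465216/820823] → run C
t=10: vr[B=2048/423 C=2048/423 E=1024/423 F=3465216/820823] → run E
t=11: vr[B=2048/423 C=2048/423 E=2048/423 F=3465216/820823] → run F
t=12: vr[B=2048/423 C=2048/423 E=2048/423 F=5063168/820823] → run B
t=13: vr[C=2048/423 E=2048/423 F=5063168/820823] → run C
t=14: vr[C=1024/141 E=2048/423 F=5063168/820823] → run E
t=15: vr[C=1024/141 E=1024/141 F=5063168/820823] → run F
t=16: vr[C=1024/141 E=1024/141] → run C
t=17: vr[C=4096/423 E=1024/141] → run E
t=18: vr[C=4096/423 E=4096/423] → run C
t=19: vr[C=5120/423 E=4096/423] → run E
t=20: vr[C=5120/423 E=5120/423] → run C
t=21: vr[C=2048/141 E=5120/423] → run E
t=22: vr[C=2048/141] → run C
t=23: (idle)
t=24: (idle)
t=25: (idle)
t=26: (idle)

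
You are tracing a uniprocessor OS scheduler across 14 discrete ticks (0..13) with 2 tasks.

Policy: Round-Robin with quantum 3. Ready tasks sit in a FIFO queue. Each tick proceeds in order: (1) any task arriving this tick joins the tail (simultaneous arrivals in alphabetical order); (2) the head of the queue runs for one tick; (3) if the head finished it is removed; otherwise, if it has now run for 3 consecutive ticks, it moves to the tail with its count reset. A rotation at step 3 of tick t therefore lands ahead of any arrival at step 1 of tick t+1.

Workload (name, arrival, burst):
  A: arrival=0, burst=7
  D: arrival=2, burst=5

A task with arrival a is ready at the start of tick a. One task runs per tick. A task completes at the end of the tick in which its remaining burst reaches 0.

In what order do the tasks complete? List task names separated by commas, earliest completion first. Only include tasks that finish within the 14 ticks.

t=0: queue=[A] q_used=0 → run A
t=1: queue=[A] q_used=1 → run A
t=2: queue=[A,D] q_used=2 → run A
t=3: queue=[D,A] q_used=0 → run D
t=4: queue=[D,A] q_used=1 → run D
t=5: queue=[D,A] q_used=2 → run D
t=6: queue=[A,D] q_used=0 → run A
t=7: queue=[A,D] q_used=1 → run A
t=8: queue=[A,D] q_used=2 → run A
t=9: queue=[D,A] q_used=0 → run D
t=10: queue=[D,A] q_used=1 → run D
t=11: queue=[A] q_used=0 → run A
t=12: (idle)
t=13: (idle)

completion order = D, A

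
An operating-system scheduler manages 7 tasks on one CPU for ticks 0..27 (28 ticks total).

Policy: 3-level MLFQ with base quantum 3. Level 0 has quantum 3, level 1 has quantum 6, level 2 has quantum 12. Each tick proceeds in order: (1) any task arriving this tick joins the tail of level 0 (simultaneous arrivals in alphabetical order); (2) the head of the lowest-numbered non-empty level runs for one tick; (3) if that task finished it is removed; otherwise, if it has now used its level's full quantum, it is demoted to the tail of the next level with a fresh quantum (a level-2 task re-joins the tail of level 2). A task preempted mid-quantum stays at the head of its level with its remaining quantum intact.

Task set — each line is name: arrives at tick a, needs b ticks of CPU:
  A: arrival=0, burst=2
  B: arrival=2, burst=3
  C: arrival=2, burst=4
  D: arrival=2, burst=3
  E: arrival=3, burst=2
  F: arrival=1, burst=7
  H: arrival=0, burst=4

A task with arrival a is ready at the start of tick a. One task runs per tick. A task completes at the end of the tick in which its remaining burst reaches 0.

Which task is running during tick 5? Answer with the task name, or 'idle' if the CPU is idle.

running at tick 5 = F

t=0: L0/L1/L2 = AH/-/- → run A
t=1: L0/L1/L2 = AHF/-/- → run A
t=2: L0/L1/L2 = HFBCD/-/- → run H
t=3: L0/L1/L2 = HFBCDE/-/- → run H
t=4: L0/L1/L2 = HFBCDE/-/- → run H
t=5: L0/L1/L2 = FBCDE/H/- → run F
t=6: L0/L1/L2 = FBCDE/H/- → run F
t=7: L0/L1/L2 = FBCDE/H/- → run F
t=8: L0/L1/L2 = BCDE/HF/- → run B
t=9: L0/L1/L2 = BCDE/HF/- → run B
t=10: L0/L1/L2 = BCDE/HF/- → run B
t=11: L0/L1/L2 = CDE/HF/- → run C
t=12: L0/L1/L2 = CDE/HF/- → run C
t=13: L0/L1/L2 = CDE/HF/- → run C
t=14: L0/L1/L2 = DE/HFC/- → run D
t=15: L0/L1/L2 = DE/HFC/- → run D
t=16: L0/L1/L2 = DE/HFC/- → run D
t=17: L0/L1/L2 = E/HFC/- → run E
t=18: L0/L1/L2 = E/HFC/- → run E
t=19: L0/L1/L2 = -/HFC/- → run H
t=20: L0/L1/L2 = -/FC/- → run F
t=21: L0/L1/L2 = -/FC/- → run F
t=22: L0/L1/L2 = -/FC/- → run F
t=23: L0/L1/L2 = -/FC/- → run F
t=24: L0/L1/L2 = -/C/- → run C
t=25: (idle)
t=26: (idle)
t=27: (idle)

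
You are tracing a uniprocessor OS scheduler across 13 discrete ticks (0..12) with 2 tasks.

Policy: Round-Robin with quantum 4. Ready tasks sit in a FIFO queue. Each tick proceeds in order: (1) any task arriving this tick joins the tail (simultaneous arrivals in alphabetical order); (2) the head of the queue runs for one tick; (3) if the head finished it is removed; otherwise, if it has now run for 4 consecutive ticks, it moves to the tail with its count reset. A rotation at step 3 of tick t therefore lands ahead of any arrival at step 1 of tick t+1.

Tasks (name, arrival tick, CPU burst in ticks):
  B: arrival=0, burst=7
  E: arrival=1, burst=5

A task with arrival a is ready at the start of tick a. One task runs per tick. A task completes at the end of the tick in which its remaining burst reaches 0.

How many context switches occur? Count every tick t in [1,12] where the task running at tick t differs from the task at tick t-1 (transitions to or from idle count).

t=0: queue=[B] q_used=0 → run B
t=1: queue=[B,E] q_used=1 → run B
t=2: queue=[B,E] q_used=2 → run B
t=3: queue=[B,E] q_used=3 → run B
t=4: queue=[E,B] q_used=0 → run E
t=5: queue=[E,B] q_used=1 → run E
t=6: queue=[E,B] q_used=2 → run E
t=7: queue=[E,B] q_used=3 → run E
t=8: queue=[B,E] q_used=0 → run B
t=9: queue=[B,E] q_used=1 → run B
t=10: queue=[B,E] q_used=2 → run B
t=11: queue=[E] q_used=0 → run E
t=12: (idle)

context switches = 4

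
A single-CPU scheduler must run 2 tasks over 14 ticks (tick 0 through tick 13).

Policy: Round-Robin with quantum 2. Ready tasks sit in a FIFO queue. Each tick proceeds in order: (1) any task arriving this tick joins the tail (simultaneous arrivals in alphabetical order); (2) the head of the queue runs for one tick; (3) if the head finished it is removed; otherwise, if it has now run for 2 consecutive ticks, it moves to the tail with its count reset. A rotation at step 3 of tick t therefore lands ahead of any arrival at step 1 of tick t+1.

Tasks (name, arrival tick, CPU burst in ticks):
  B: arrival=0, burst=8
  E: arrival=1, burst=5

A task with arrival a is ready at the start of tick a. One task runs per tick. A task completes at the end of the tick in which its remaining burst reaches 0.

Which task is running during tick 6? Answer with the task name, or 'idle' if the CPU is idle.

t=0: queue=[B] q_used=0 → run B
t=1: queue=[B,E] q_used=1 → run B
t=2: queue=[E,B] q_used=0 → run E
t=3: queue=[E,B] q_used=1 → run E
t=4: queue=[B,E] q_used=0 → run B
t=5: queue=[B,E] q_used=1 → run B
t=6: queue=[E,B] q_used=0 → run E
t=7: queue=[E,B] q_used=1 → run E
t=8: queue=[B,E] q_used=0 → run B
t=9: queue=[B,E] q_used=1 → run B
t=10: queue=[E,B] q_used=0 → run E
t=11: queue=[B] q_used=0 → run B
t=12: queue=[B] q_used=1 → run B
t=13: (idle)

running at tick 6 = E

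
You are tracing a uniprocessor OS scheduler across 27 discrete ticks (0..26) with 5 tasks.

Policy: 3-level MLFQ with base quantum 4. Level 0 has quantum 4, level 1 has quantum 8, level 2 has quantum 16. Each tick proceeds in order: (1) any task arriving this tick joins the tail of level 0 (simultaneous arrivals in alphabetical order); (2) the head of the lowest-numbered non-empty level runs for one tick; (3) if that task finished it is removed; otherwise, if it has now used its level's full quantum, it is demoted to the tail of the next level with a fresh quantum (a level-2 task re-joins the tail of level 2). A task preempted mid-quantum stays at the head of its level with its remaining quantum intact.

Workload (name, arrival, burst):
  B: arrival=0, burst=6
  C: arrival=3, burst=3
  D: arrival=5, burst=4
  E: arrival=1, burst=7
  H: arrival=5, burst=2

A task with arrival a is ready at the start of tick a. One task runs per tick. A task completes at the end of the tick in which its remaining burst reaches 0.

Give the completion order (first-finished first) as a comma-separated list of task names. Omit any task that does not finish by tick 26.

t=0: L0/L1/L2 = B/-/- → run B
t=1: L0/L1/L2 = BE/-/- → run B
t=2: L0/L1/L2 = BE/-/- → run B
t=3: L0/L1/L2 = BEC/-/- → run B
t=4: L0/L1/L2 = EC/B/- → run E
t=5: L0/L1/L2 = ECDH/B/- → run E
t=6: L0/L1/L2 = ECDH/B/- → run E
t=7: L0/L1/L2 = ECDH/B/- → run E
t=8: L0/L1/L2 = CDH/BE/- → run C
t=9: L0/L1/L2 = CDH/BE/- → run C
t=10: L0/L1/L2 = CDH/BE/- → run C
t=11: L0/L1/L2 = DH/BE/- → run D
t=12: L0/L1/L2 = DH/BE/- → run D
t=13: L0/L1/L2 = DH/BE/- → run D
t=14: L0/L1/L2 = DH/BE/- → run D
t=15: L0/L1/L2 = H/BE/- → run H
t=16: L0/L1/L2 = H/BE/- → run H
t=17: L0/L1/L2 = -/BE/- → run B
t=18: L0/L1/L2 = -/BE/- → run B
t=19: L0/L1/L2 = -/E/- → run E
t=20: L0/L1/L2 = -/E/- → run E
t=21: L0/L1/L2 = -/E/- → run E
t=22: (idle)
t=23: (idle)
t=24: (idle)
t=25: (idle)
t=26: (idle)

completion order = C, D, H, B, E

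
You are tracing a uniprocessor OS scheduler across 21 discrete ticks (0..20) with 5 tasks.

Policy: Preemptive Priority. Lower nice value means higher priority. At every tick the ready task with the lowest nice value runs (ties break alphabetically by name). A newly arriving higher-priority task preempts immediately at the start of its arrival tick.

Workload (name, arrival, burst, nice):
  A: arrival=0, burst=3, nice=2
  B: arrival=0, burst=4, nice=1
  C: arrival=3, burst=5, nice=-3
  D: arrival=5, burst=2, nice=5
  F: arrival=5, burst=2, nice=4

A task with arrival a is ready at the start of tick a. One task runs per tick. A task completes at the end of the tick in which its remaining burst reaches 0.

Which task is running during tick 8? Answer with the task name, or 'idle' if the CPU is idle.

running at tick 8 = B

t=0: ready={A,B} → run B
t=1: ready={A,B} → run B
t=2: ready={A,B} → run B
t=3: ready={A,B,C} → run C
t=4: ready={A,B,C} → run C
t=5: ready={A,B,C,D,F} → run C
t=6: ready={A,B,C,D,F} → run C
t=7: ready={A,B,C,D,F} → run C
t=8: ready={A,B,D,F} → run B
t=9: ready={A,D,F} → run A
t=10: ready={A,D,F} → run A
t=11: ready={A,D,F} → run A
t=12: ready={D,F} → run F
t=13: ready={D,F} → run F
t=14: ready={D} → run D
t=15: ready={D} → run D
t=16: (idle)
t=17: (idle)
t=18: (idle)
t=19: (idle)
t=20: (idle)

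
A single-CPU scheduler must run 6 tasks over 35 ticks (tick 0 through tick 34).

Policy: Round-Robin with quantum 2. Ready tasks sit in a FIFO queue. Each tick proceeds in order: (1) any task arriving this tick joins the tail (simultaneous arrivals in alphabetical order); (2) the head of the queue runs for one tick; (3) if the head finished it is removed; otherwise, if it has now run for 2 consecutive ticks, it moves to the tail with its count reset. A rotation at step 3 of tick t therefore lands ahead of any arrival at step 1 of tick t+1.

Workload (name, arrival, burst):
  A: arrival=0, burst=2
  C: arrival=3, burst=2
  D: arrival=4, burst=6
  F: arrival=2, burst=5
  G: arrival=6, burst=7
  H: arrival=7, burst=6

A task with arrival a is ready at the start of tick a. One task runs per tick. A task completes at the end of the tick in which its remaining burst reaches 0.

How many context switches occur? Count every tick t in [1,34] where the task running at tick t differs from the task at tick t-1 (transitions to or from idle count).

context switches = 15

t=0: queue=[A] q_used=0 → run A
t=1: queue=[A] q_used=1 → run A
t=2: queue=[F] q_used=0 → run F
t=3: queue=[F,C] q_used=1 → run F
t=4: queue=[C,F,D] q_used=0 → run C
t=5: queue=[C,F,D] q_used=1 → run C
t=6: queue=[F,D,G] q_used=0 → run F
t=7: queue=[F,D,G,H] q_used=1 → run F
t=8: queue=[D,G,H,F] q_used=0 → run D
t=9: queue=[D,G,H,F] q_used=1 → run D
t=10: queue=[G,H,F,D] q_used=0 → run G
t=11: queue=[G,H,F,D] q_used=1 → run G
t=12: queue=[H,F,D,G] q_used=0 → run H
t=13: queue=[H,F,D,G] q_used=1 → run H
t=14: queue=[F,D,G,H] q_used=0 → run F
t=15: queue=[D,G,H] q_used=0 → run D
t=16: queue=[D,G,H] q_used=1 → run D
t=17: queue=[G,H,D] q_used=0 → run G
t=18: queue=[G,H,D] q_used=1 → run G
t=19: queue=[H,D,G] q_used=0 → run H
t=20: queue=[H,D,G] q_used=1 → run H
t=21: queue=[D,G,H] q_used=0 → run D
t=22: queue=[D,G,H] q_used=1 → run D
t=23: queue=[G,H] q_used=0 → run G
t=24: queue=[G,H] q_used=1 → run G
t=25: queue=[H,G] q_used=0 → run H
t=26: queue=[H,G] q_used=1 → run H
t=27: queue=[G] q_used=0 → run G
t=28: (idle)
t=29: (idle)
t=30: (idle)
t=31: (idle)
t=32: (idle)
t=33: (idle)
t=34: (idle)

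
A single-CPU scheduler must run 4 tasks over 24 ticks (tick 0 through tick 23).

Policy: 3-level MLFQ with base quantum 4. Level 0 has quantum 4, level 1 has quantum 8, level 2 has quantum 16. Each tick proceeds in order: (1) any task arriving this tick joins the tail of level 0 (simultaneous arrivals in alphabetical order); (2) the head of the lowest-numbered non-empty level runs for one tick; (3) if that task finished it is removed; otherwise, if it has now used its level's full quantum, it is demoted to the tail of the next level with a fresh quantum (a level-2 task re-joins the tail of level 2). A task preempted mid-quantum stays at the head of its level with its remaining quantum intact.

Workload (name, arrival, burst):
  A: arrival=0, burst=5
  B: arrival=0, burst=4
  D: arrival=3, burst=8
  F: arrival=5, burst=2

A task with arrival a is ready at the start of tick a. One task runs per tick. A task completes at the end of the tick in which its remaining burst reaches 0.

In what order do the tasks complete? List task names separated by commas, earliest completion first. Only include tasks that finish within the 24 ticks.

completion order = B, F, A, D

t=0: L0/L1/L2 = AB/-/- → run A
t=1: L0/L1/L2 = AB/-/- → run A
t=2: L0/L1/L2 = AB/-/- → run A
t=3: L0/L1/L2 = ABD/-/- → run A
t=4: L0/L1/L2 = BD/A/- → run B
t=5: L0/L1/L2 = BDF/A/- → run B
t=6: L0/L1/L2 = BDF/A/- → run B
t=7: L0/L1/L2 = BDF/A/- → run B
t=8: L0/L1/L2 = DF/A/- → run D
t=9: L0/L1/L2 = DF/A/- → run D
t=10: L0/L1/L2 = DF/A/- → run D
t=11: L0/L1/L2 = DF/A/- → run D
t=12: L0/L1/L2 = F/AD/- → run F
t=13: L0/L1/L2 = F/AD/- → run F
t=14: L0/L1/L2 = -/AD/- → run A
t=15: L0/L1/L2 = -/D/- → run D
t=16: L0/L1/L2 = -/D/- → run D
t=17: L0/L1/L2 = -/D/- → run D
t=18: L0/L1/L2 = -/D/- → run D
t=19: (idle)
t=20: (idle)
t=21: (idle)
t=22: (idle)
t=23: (idle)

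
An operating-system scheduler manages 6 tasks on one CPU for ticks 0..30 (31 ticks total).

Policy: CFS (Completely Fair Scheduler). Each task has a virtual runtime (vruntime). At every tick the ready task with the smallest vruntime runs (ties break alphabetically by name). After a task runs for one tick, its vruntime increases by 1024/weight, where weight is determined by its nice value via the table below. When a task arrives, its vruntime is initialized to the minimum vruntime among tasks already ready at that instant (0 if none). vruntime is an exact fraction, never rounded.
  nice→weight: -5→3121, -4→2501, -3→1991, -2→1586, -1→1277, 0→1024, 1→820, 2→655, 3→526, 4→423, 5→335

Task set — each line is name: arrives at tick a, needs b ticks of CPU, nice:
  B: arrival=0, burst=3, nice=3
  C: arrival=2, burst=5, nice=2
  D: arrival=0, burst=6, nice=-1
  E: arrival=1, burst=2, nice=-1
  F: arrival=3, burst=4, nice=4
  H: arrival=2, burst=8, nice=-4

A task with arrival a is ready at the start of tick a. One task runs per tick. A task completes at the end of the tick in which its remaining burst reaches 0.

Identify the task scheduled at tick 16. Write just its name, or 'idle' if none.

running at tick 16 = D

t=0: vr[B=0 D=0] → run B
t=1: vr[B=512/263 D=0 E=0] → run D
t=2: vr[B=512/263 C=0 D=1024/1277 E=0 H=0] → run C
t=3: vr[B=512/263 C=1024/655 D=1024/1277 E=0 F=0 H=0] → run E
t=4: vr[B=512/263 C=1024/655 D=1024/1277 E=1024/1277 F=0 H=0] → run F
t=5: vr[B=512/263 C=1024/655 D=1024/1277 E=1024/1277 F=1024/423 H=0] → run H
t=6: vr[B=512/263 C=1024/655 D=1024/1277 E=1024/1277 F=1024/423 H=1024/2501] → run H
t=7: vr[B=512/263 C=1024/655 D=1024/1277 E=1024/1277 F=1024/423 H=2048/2501] → run D
t=8: vr[B=512/263 C=1024/655 D=2048/1277 E=1024/1277 F=1024/423 H=2048/2501] → run E
t=9: vr[B=512/263 C=1024/655 D=2048/1277 F=1024/423 H=2048/2501] → run H
t=10: vr[B=512/263 C=1024/655 D=2048/1277 F=1024/423 H=3072/2501] → run H
t=11: vr[B=512/263 C=1024/655 D=2048/1277 F=1024/423 H=4096/2501] → run C
t=12: vr[B=512/263 C=2048/655 D=2048/1277 F=1024/423 H=4096/2501] → run D
t=13: vr[B=512/263 C=2048/655 D=3072/1277 F=1024/423 H=4096/2501] → run H
t=14: vr[B=512/263 C=2048/655 D=3072/1277 F=1024/423 H=5120/2501] → run B
t=15: vr[B=1024/263 C=2048/655 D=3072/1277 F=1024/423 H=5120/2501] → run H
t=16: vr[B=1024/263 C=2048/655 D=3072/1277 F=1024/423 H=6144/2501] → run D
t=17: vr[B=1024/263 C=2048/655 D=4096/1277 F=1024/423 H=6144/2501] → run F
t=18: vr[B=1024/263 C=2048/655 D=4096/1277 F=2048/423 H=6144/2501] → run H
t=19: vr[B=1024/263 C=2048/655 D=4096/1277 F=2048/423 H=7168/2501] → run H
t=20: vr[B=1024/263 C=2048/655 D=4096/1277 F=2048/423] → run C
t=21: vr[B=1024/263 C=3072/655 D=4096/1277 F=2048/423] → run D
t=22: vr[B=1024/263 C=3072/655 D=5120/1277 F=2048/423] → run B
t=23: vr[C=3072/655 D=5120/1277 F=2048/423] → run D
t=24: vr[C=3072/655 F=2048/423] → run C
t=25: vr[C=4096/655 F=2048/423] → run F
t=26: vr[C=4096/655 F=1024/141] → run C
t=27: vr[F=1024/141] → run F
t=28: (idle)
t=29: (idle)
t=30: (idle)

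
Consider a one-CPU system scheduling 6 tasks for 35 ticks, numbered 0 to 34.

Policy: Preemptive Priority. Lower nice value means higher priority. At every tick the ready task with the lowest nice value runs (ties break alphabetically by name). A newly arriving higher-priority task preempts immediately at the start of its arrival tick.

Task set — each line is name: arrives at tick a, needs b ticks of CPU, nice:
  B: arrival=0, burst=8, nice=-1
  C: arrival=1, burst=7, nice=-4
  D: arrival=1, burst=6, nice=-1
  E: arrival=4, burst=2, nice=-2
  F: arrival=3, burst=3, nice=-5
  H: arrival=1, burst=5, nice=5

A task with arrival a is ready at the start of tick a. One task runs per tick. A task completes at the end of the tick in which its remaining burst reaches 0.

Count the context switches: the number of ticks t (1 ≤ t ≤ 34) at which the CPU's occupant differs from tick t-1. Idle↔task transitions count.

context switches = 8

t=0: ready={B} → run B
t=1: ready={B,C,D,H} → run C
t=2: ready={B,C,D,H} → run C
t=3: ready={B,C,D,F,H} → run F
t=4: ready={B,C,D,E,F,H} → run F
t=5: ready={B,C,D,E,F,H} → run F
t=6: ready={B,C,D,E,H} → run C
t=7: ready={B,C,D,E,H} → run C
t=8: ready={B,C,D,E,H} → run C
t=9: ready={B,C,D,E,H} → run C
t=10: ready={B,C,D,E,H} → run C
t=11: ready={B,D,E,H} → run E
t=12: ready={B,D,E,H} → run E
t=13: ready={B,D,H} → run B
t=14: ready={B,D,H} → run B
t=15: ready={B,D,H} → run B
t=16: ready={B,D,H} → run B
t=17: ready={B,D,H} → run B
t=18: ready={B,D,H} → run B
t=19: ready={B,D,H} → run B
t=20: ready={D,H} → run D
t=21: ready={D,H} → run D
t=22: ready={D,H} → run D
t=23: ready={D,H} → run D
t=24: ready={D,H} → run D
t=25: ready={D,H} → run D
t=26: ready={H} → run H
t=27: ready={H} → run H
t=28: ready={H} → run H
t=29: ready={H} → run H
t=30: ready={H} → run H
t=31: (idle)
t=32: (idle)
t=33: (idle)
t=34: (idle)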